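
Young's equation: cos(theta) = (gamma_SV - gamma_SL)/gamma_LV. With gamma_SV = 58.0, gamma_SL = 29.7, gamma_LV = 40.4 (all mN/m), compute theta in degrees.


cos(theta) = (gamma_SV - gamma_SL) / gamma_LV
cos(theta) = (58.0 - 29.7) / 40.4
cos(theta) = 0.700495
theta = arccos(0.700495) = 45.53 degrees

45.53


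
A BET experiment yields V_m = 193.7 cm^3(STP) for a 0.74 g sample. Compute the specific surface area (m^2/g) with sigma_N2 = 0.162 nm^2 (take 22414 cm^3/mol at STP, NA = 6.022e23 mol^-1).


Number of moles in monolayer = V_m / 22414 = 193.7 / 22414 = 0.00864192
Number of molecules = moles * NA = 0.00864192 * 6.022e23
SA = molecules * sigma / mass
SA = (193.7 / 22414) * 6.022e23 * 0.162e-18 / 0.74
SA = 1139.3 m^2/g

1139.3


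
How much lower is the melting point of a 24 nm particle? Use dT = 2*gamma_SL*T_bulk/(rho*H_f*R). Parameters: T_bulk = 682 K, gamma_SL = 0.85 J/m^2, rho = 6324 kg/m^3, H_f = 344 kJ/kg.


Radius R = 24/2 = 12 nm = 1.2e-08 m
Convert H_f = 344 kJ/kg = 344000 J/kg
dT = 2 * gamma_SL * T_bulk / (rho * H_f * R)
dT = 2 * 0.85 * 682 / (6324 * 344000 * 1.2e-08)
dT = 44.4 K

44.4


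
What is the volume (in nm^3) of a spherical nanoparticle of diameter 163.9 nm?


Radius r = 163.9/2 = 81.95 nm
Volume V = (4/3) * pi * r^3
V = (4/3) * pi * (81.95)^3
V = 2305342.64 nm^3

2305342.64


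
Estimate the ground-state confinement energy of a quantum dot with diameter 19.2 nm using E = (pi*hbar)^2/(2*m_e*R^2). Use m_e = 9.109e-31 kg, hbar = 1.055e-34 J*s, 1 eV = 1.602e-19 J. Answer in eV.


Radius R = 19.2/2 = 9.6 nm = 9.6e-09 m
E = (pi * 1.055e-34)^2 / (2 * 9.109e-31 * (9.6e-09)^2)
E(J) = 6.54277e-22
E = E(J) / 1.602e-19 = 0.0041 eV

0.0041


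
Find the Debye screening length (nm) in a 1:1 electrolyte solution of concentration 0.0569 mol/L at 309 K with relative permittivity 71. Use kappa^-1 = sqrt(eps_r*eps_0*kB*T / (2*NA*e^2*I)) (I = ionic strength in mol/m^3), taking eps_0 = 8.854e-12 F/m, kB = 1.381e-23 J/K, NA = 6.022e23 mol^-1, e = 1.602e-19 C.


Ionic strength I = 0.0569 * 1^2 * 1000 = 56.9 mol/m^3
kappa^-1 = sqrt(71 * 8.854e-12 * 1.381e-23 * 309 / (2 * 6.022e23 * (1.602e-19)^2 * 56.9))
kappa^-1 = 1.235 nm

1.235


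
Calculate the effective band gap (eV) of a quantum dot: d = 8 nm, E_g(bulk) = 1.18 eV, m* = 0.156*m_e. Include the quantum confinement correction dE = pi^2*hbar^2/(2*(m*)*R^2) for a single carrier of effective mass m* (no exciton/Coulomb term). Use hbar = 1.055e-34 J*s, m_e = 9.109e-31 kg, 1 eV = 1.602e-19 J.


Radius R = 8/2 nm = 4e-09 m
Confinement energy dE = pi^2 * hbar^2 / (2 * m_eff * m_e * R^2)
dE = pi^2 * (1.055e-34)^2 / (2 * 0.156 * 9.109e-31 * (4e-09)^2) J, divided by 1.602e-19 J/eV
dE = 0.1508 eV
Total band gap = E_g(bulk) + dE = 1.18 + 0.1508 = 1.3308 eV

1.3308


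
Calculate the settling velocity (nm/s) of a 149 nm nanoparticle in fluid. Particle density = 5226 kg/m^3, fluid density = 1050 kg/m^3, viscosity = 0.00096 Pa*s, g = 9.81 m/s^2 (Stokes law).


Radius R = 149/2 nm = 7.45e-08 m
Density difference = 5226 - 1050 = 4176 kg/m^3
v = 2 * R^2 * (rho_p - rho_f) * g / (9 * eta)
v = 2 * (7.45e-08)^2 * 4176 * 9.81 / (9 * 0.00096)
v = 5.2633e-08 m/s = 52.633 nm/s

52.633


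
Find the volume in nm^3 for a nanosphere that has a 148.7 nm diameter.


Radius r = 148.7/2 = 74.35 nm
Volume V = (4/3) * pi * r^3
V = (4/3) * pi * (74.35)^3
V = 1721597.12 nm^3

1721597.12


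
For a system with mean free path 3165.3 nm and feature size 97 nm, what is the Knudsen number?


Knudsen number Kn = lambda / L
Kn = 3165.3 / 97
Kn = 32.632

32.632


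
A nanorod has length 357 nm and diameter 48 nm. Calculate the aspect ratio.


Aspect ratio AR = length / diameter
AR = 357 / 48
AR = 7.44

7.44


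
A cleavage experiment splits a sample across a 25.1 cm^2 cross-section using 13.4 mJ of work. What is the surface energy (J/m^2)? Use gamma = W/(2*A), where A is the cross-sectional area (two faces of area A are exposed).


Convert: A = 25.1 cm^2 = 0.00251 m^2, W = 13.4 mJ = 0.0134 J
Cleaving exposes two faces of area A, so total new surface = 2*A and gamma = W / (2*A)
gamma = 0.0134 / (2 * 0.00251)
gamma = 2.669 J/m^2

2.669


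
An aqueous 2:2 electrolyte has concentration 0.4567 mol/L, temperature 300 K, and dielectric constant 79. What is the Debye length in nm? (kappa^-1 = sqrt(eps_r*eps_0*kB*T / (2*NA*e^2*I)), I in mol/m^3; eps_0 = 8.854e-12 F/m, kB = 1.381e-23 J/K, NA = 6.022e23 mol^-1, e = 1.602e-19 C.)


Ionic strength I = 0.4567 * 2^2 * 1000 = 1826.8 mol/m^3
kappa^-1 = sqrt(79 * 8.854e-12 * 1.381e-23 * 300 / (2 * 6.022e23 * (1.602e-19)^2 * 1826.8))
kappa^-1 = 0.227 nm

0.227


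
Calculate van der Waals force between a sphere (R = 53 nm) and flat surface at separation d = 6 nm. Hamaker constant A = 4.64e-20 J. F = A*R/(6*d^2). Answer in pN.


Convert to SI: R = 53 nm = 5.3e-08 m, d = 6 nm = 6e-09 m
F = A * R / (6 * d^2)
F = 4.64e-20 * 5.3e-08 / (6 * (6e-09)^2)
F = 1.13852e-11 N = 11.385 pN

11.385


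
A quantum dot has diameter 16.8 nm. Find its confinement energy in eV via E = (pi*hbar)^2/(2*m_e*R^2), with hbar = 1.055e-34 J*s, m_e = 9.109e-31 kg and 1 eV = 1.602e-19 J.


Radius R = 16.8/2 = 8.4 nm = 8.4e-09 m
E = (pi * 1.055e-34)^2 / (2 * 9.109e-31 * (8.4e-09)^2)
E(J) = 8.54566e-22
E = E(J) / 1.602e-19 = 0.0053 eV

0.0053


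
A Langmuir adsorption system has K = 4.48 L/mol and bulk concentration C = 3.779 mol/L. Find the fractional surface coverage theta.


Langmuir isotherm: theta = K*C / (1 + K*C)
K*C = 4.48 * 3.779 = 16.92992
theta = 16.92992 / (1 + 16.92992) = 16.92992 / 17.92992
theta = 0.9442

0.9442


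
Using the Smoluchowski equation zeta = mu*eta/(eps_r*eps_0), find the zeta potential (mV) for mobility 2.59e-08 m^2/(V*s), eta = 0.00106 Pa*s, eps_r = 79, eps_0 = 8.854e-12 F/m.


Smoluchowski equation: zeta = mu * eta / (eps_r * eps_0)
zeta = 2.59e-08 * 0.00106 / (79 * 8.854e-12)
zeta = 0.03925 V = 39.25 mV

39.25


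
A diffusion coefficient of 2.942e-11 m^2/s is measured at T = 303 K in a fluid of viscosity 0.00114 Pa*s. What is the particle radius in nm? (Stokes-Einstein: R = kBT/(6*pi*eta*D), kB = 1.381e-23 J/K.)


Stokes-Einstein: R = kB*T / (6*pi*eta*D)
R = 1.381e-23 * 303 / (6 * pi * 0.00114 * 2.942e-11)
R = 6.61893e-09 m = 6.62 nm

6.62


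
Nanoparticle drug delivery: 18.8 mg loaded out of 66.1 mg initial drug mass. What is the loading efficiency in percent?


Drug loading efficiency = (drug loaded / drug initial) * 100
DLE = 18.8 / 66.1 * 100
DLE = 0.2844 * 100
DLE = 28.44%

28.44


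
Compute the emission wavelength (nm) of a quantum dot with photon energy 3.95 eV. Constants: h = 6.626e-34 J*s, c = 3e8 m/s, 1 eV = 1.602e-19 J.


Convert energy: E = 3.95 eV = 3.95 * 1.602e-19 = 6.3279e-19 J
lambda = h*c / E = 6.626e-34 * 3e8 / 6.3279e-19
lambda = 3.14133e-07 m = 314.1 nm

314.1


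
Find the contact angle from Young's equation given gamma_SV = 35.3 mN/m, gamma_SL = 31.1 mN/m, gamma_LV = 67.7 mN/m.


cos(theta) = (gamma_SV - gamma_SL) / gamma_LV
cos(theta) = (35.3 - 31.1) / 67.7
cos(theta) = 0.062038
theta = arccos(0.062038) = 86.44 degrees

86.44


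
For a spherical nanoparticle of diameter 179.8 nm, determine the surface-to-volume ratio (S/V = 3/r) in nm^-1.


Radius r = 179.8/2 = 89.9 nm
S/V = 3 / r = 3 / 89.9
S/V = 0.0334 nm^-1

0.0334


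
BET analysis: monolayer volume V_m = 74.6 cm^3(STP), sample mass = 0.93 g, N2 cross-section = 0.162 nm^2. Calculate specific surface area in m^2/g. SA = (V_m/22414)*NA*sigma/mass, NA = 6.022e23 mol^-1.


Number of moles in monolayer = V_m / 22414 = 74.6 / 22414 = 0.00332828
Number of molecules = moles * NA = 0.00332828 * 6.022e23
SA = molecules * sigma / mass
SA = (74.6 / 22414) * 6.022e23 * 0.162e-18 / 0.93
SA = 349.1 m^2/g

349.1


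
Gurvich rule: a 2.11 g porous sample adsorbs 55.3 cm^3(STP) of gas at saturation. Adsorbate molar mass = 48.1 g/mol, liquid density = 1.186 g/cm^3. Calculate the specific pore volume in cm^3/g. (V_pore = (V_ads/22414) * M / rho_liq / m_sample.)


Moles adsorbed n = V_ads / 22414 = 55.3 / 22414 = 2.467208e-03 mol
Liquid volume V_liq = n * M / rho_liq = 2.467208e-03 * 48.1 / 1.186 = 0.10006 cm^3
Specific pore volume V_pore = V_liq / m_sample = 0.10006 / 2.11
V_pore = 0.0474 cm^3/g

0.0474


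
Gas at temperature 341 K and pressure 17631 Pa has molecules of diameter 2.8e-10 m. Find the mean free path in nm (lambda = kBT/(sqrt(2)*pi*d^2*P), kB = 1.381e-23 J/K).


Mean free path: lambda = kB*T / (sqrt(2) * pi * d^2 * P)
lambda = 1.381e-23 * 341 / (sqrt(2) * pi * (2.8e-10)^2 * 17631)
lambda = 7.66814e-07 m
lambda = 766.81 nm

766.81


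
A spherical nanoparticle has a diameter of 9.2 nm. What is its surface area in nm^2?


Radius r = 9.2/2 = 4.6 nm
Surface area SA = 4 * pi * r^2
SA = 4 * pi * (4.6)^2
SA = 265.9 nm^2

265.9


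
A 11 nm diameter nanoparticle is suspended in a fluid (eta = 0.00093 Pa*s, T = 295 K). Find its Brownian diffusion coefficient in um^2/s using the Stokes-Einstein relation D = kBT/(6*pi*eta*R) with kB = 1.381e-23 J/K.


Radius R = 11/2 = 5.5 nm = 5.5e-09 m
D = kB*T / (6*pi*eta*R)
D = 1.381e-23 * 295 / (6 * pi * 0.00093 * 5.5e-09)
D = 4.22541e-11 m^2/s = 42.254 um^2/s

42.254


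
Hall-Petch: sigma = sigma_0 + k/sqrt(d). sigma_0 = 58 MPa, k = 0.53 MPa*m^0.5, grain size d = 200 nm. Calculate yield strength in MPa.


d = 200 nm = 2e-07 m
sqrt(d) = 0.0004472136
Hall-Petch contribution = k / sqrt(d) = 0.53 / 0.0004472136 = 1185.1 MPa
sigma = sigma_0 + k/sqrt(d) = 58 + 1185.1 = 1243.1 MPa

1243.1


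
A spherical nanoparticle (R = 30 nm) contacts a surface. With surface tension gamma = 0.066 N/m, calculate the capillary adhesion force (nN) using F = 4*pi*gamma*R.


Convert radius: R = 30 nm = 3e-08 m
F = 4 * pi * gamma * R
F = 4 * pi * 0.066 * 3e-08
F = 2.48814e-08 N = 24.8814 nN

24.8814


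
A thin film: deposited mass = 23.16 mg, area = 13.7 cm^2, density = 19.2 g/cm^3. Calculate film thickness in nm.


Convert: m = 23.16 mg = 2.3160e-05 kg, A = 13.7 cm^2 = 1.3700e-03 m^2, rho = 19.2 g/cm^3 = 19200 kg/m^3
t = m / (A * rho)
t = 2.3160e-05 / (1.3700e-03 * 19200)
t = 8.8047e-07 m = 880.5 nm

880.5


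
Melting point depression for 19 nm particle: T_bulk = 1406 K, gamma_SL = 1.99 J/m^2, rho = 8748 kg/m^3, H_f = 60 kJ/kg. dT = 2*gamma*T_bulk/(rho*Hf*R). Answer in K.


Radius R = 19/2 = 9.5 nm = 9.5e-09 m
Convert H_f = 60 kJ/kg = 60000 J/kg
dT = 2 * gamma_SL * T_bulk / (rho * H_f * R)
dT = 2 * 1.99 * 1406 / (8748 * 60000 * 9.5e-09)
dT = 1122.2 K

1122.2


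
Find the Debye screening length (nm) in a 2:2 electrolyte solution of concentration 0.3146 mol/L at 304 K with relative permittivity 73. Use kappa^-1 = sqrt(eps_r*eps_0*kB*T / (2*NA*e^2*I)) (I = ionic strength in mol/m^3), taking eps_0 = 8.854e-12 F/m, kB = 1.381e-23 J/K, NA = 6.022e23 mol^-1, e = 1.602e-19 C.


Ionic strength I = 0.3146 * 2^2 * 1000 = 1258.4 mol/m^3
kappa^-1 = sqrt(73 * 8.854e-12 * 1.381e-23 * 304 / (2 * 6.022e23 * (1.602e-19)^2 * 1258.4))
kappa^-1 = 0.264 nm

0.264


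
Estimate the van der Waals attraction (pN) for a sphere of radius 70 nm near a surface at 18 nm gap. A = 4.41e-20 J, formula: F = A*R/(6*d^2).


Convert to SI: R = 70 nm = 7e-08 m, d = 18 nm = 1.8e-08 m
F = A * R / (6 * d^2)
F = 4.41e-20 * 7e-08 / (6 * (1.8e-08)^2)
F = 1.58796e-12 N = 1.588 pN

1.588


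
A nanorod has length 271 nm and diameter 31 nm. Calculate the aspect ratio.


Aspect ratio AR = length / diameter
AR = 271 / 31
AR = 8.74

8.74


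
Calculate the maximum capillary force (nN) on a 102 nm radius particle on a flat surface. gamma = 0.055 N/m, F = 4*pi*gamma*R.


Convert radius: R = 102 nm = 1.02e-07 m
F = 4 * pi * gamma * R
F = 4 * pi * 0.055 * 1.02e-07
F = 7.04973e-08 N = 70.4973 nN

70.4973


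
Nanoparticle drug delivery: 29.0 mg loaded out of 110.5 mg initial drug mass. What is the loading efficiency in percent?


Drug loading efficiency = (drug loaded / drug initial) * 100
DLE = 29.0 / 110.5 * 100
DLE = 0.2624 * 100
DLE = 26.24%

26.24


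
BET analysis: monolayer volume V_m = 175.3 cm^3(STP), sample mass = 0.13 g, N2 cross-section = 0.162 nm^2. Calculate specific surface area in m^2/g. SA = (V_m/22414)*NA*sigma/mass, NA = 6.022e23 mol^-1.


Number of moles in monolayer = V_m / 22414 = 175.3 / 22414 = 0.007821
Number of molecules = moles * NA = 0.007821 * 6.022e23
SA = molecules * sigma / mass
SA = (175.3 / 22414) * 6.022e23 * 0.162e-18 / 0.13
SA = 5869.1 m^2/g

5869.1


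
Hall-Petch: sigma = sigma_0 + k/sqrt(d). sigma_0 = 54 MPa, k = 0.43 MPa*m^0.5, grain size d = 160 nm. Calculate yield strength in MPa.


d = 160 nm = 1.6e-07 m
sqrt(d) = 0.0004
Hall-Petch contribution = k / sqrt(d) = 0.43 / 0.0004 = 1075.0 MPa
sigma = sigma_0 + k/sqrt(d) = 54 + 1075.0 = 1129.0 MPa

1129.0


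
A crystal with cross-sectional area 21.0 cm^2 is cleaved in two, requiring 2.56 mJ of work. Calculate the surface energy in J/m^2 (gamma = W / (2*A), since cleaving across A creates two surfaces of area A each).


Convert: A = 21.0 cm^2 = 0.0021 m^2, W = 2.56 mJ = 0.00256 J
Cleaving exposes two faces of area A, so total new surface = 2*A and gamma = W / (2*A)
gamma = 0.00256 / (2 * 0.0021)
gamma = 0.61 J/m^2

0.61


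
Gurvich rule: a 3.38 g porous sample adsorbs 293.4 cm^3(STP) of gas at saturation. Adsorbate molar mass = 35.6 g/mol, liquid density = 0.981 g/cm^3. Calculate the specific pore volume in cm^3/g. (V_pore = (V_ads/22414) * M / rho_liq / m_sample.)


Moles adsorbed n = V_ads / 22414 = 293.4 / 22414 = 1.309003e-02 mol
Liquid volume V_liq = n * M / rho_liq = 1.309003e-02 * 35.6 / 0.981 = 0.47503 cm^3
Specific pore volume V_pore = V_liq / m_sample = 0.47503 / 3.38
V_pore = 0.1405 cm^3/g

0.1405


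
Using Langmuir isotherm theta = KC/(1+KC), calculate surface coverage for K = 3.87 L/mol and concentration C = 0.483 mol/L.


Langmuir isotherm: theta = K*C / (1 + K*C)
K*C = 3.87 * 0.483 = 1.86921
theta = 1.86921 / (1 + 1.86921) = 1.86921 / 2.86921
theta = 0.6515

0.6515


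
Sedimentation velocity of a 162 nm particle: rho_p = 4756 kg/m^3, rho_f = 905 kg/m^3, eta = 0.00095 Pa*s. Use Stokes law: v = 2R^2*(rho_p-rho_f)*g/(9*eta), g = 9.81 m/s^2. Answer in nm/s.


Radius R = 162/2 nm = 8.1e-08 m
Density difference = 4756 - 905 = 3851 kg/m^3
v = 2 * R^2 * (rho_p - rho_f) * g / (9 * eta)
v = 2 * (8.1e-08)^2 * 3851 * 9.81 / (9 * 0.00095)
v = 5.79798e-08 m/s = 57.9798 nm/s

57.9798


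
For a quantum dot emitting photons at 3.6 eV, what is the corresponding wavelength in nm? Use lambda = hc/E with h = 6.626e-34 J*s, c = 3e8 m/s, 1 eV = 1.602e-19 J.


Convert energy: E = 3.6 eV = 3.6 * 1.602e-19 = 5.7672e-19 J
lambda = h*c / E = 6.626e-34 * 3e8 / 5.7672e-19
lambda = 3.44673e-07 m = 344.7 nm

344.7


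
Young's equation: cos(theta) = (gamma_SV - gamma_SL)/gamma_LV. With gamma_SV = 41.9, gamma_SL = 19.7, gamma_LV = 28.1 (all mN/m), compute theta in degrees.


cos(theta) = (gamma_SV - gamma_SL) / gamma_LV
cos(theta) = (41.9 - 19.7) / 28.1
cos(theta) = 0.790036
theta = arccos(0.790036) = 37.81 degrees

37.81


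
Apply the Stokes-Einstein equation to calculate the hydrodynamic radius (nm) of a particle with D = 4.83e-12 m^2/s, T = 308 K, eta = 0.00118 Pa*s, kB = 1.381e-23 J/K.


Stokes-Einstein: R = kB*T / (6*pi*eta*D)
R = 1.381e-23 * 308 / (6 * pi * 0.00118 * 4.83e-12)
R = 3.95926e-08 m = 39.59 nm

39.59


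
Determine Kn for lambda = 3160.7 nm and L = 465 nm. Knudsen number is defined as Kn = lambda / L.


Knudsen number Kn = lambda / L
Kn = 3160.7 / 465
Kn = 6.7972

6.7972


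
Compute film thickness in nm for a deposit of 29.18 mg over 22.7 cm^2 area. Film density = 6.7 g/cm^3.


Convert: m = 29.18 mg = 2.9180e-05 kg, A = 22.7 cm^2 = 2.2700e-03 m^2, rho = 6.7 g/cm^3 = 6700 kg/m^3
t = m / (A * rho)
t = 2.9180e-05 / (2.2700e-03 * 6700)
t = 1.9186e-06 m = 1918.6 nm

1918.6


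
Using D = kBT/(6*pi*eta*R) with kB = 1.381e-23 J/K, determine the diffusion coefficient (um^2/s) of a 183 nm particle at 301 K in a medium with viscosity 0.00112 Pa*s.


Radius R = 183/2 = 91.5 nm = 9.15e-08 m
D = kB*T / (6*pi*eta*R)
D = 1.381e-23 * 301 / (6 * pi * 0.00112 * 9.15e-08)
D = 2.15189e-12 m^2/s = 2.152 um^2/s

2.152


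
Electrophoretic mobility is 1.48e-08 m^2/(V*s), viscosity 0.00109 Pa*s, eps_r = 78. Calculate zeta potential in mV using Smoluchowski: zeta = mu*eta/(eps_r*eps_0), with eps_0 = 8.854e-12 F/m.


Smoluchowski equation: zeta = mu * eta / (eps_r * eps_0)
zeta = 1.48e-08 * 0.00109 / (78 * 8.854e-12)
zeta = 0.023359 V = 23.36 mV

23.36


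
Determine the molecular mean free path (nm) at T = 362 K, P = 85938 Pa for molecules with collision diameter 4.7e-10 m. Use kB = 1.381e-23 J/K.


Mean free path: lambda = kB*T / (sqrt(2) * pi * d^2 * P)
lambda = 1.381e-23 * 362 / (sqrt(2) * pi * (4.7e-10)^2 * 85938)
lambda = 5.92729e-08 m
lambda = 59.27 nm

59.27


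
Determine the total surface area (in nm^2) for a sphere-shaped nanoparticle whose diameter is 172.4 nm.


Radius r = 172.4/2 = 86.2 nm
Surface area SA = 4 * pi * r^2
SA = 4 * pi * (86.2)^2
SA = 93373.66 nm^2

93373.66


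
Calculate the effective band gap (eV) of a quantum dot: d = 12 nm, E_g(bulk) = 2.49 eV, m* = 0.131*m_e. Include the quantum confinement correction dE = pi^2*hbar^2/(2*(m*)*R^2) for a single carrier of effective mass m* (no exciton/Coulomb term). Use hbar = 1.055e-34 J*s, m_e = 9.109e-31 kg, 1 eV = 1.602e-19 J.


Radius R = 12/2 nm = 6e-09 m
Confinement energy dE = pi^2 * hbar^2 / (2 * m_eff * m_e * R^2)
dE = pi^2 * (1.055e-34)^2 / (2 * 0.131 * 9.109e-31 * (6e-09)^2) J, divided by 1.602e-19 J/eV
dE = 0.0798 eV
Total band gap = E_g(bulk) + dE = 2.49 + 0.0798 = 2.5698 eV

2.5698


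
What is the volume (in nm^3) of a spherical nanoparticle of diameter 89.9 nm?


Radius r = 89.9/2 = 44.95 nm
Volume V = (4/3) * pi * r^3
V = (4/3) * pi * (44.95)^3
V = 380432.58 nm^3

380432.58


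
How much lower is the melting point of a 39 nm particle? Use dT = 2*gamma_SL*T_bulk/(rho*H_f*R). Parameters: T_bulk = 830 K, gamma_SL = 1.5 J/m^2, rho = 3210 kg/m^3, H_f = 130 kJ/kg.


Radius R = 39/2 = 19.5 nm = 1.95e-08 m
Convert H_f = 130 kJ/kg = 130000 J/kg
dT = 2 * gamma_SL * T_bulk / (rho * H_f * R)
dT = 2 * 1.5 * 830 / (3210 * 130000 * 1.95e-08)
dT = 306.0 K

306.0


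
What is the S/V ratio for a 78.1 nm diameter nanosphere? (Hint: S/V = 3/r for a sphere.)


Radius r = 78.1/2 = 39.05 nm
S/V = 3 / r = 3 / 39.05
S/V = 0.0768 nm^-1

0.0768


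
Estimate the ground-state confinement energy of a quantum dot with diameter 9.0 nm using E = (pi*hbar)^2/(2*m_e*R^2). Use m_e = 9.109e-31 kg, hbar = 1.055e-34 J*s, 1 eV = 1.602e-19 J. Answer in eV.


Radius R = 9.0/2 = 4.5 nm = 4.5e-09 m
E = (pi * 1.055e-34)^2 / (2 * 9.109e-31 * (4.5e-09)^2)
E(J) = 2.97769e-21
E = E(J) / 1.602e-19 = 0.0186 eV

0.0186


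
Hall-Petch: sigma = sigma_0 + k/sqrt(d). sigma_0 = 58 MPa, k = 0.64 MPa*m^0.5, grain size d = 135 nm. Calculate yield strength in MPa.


d = 135 nm = 1.35e-07 m
sqrt(d) = 0.0003674235
Hall-Petch contribution = k / sqrt(d) = 0.64 / 0.0003674235 = 1741.9 MPa
sigma = sigma_0 + k/sqrt(d) = 58 + 1741.9 = 1799.9 MPa

1799.9


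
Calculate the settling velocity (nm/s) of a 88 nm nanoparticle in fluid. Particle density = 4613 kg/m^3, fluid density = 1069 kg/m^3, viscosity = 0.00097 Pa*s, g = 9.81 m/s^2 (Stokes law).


Radius R = 88/2 nm = 4.4e-08 m
Density difference = 4613 - 1069 = 3544 kg/m^3
v = 2 * R^2 * (rho_p - rho_f) * g / (9 * eta)
v = 2 * (4.4e-08)^2 * 3544 * 9.81 / (9 * 0.00097)
v = 1.542e-08 m/s = 15.42 nm/s

15.42


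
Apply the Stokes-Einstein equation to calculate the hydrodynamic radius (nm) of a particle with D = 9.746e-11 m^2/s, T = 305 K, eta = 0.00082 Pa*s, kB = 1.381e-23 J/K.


Stokes-Einstein: R = kB*T / (6*pi*eta*D)
R = 1.381e-23 * 305 / (6 * pi * 0.00082 * 9.746e-11)
R = 2.7961e-09 m = 2.8 nm

2.8


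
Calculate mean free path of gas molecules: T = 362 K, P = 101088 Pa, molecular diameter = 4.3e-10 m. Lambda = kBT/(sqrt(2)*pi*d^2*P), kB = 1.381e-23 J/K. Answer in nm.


Mean free path: lambda = kB*T / (sqrt(2) * pi * d^2 * P)
lambda = 1.381e-23 * 362 / (sqrt(2) * pi * (4.3e-10)^2 * 101088)
lambda = 6.02006e-08 m
lambda = 60.2 nm

60.2


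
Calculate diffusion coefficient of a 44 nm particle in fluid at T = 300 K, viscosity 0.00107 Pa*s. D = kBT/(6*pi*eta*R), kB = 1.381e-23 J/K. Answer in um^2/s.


Radius R = 44/2 = 22 nm = 2.2e-08 m
D = kB*T / (6*pi*eta*R)
D = 1.381e-23 * 300 / (6 * pi * 0.00107 * 2.2e-08)
D = 9.337e-12 m^2/s = 9.337 um^2/s

9.337


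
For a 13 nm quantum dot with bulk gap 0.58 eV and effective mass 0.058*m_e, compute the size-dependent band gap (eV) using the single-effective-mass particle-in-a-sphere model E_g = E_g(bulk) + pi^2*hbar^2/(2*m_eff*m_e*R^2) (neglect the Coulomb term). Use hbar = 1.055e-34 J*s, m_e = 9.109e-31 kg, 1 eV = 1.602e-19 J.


Radius R = 13/2 nm = 6.5e-09 m
Confinement energy dE = pi^2 * hbar^2 / (2 * m_eff * m_e * R^2)
dE = pi^2 * (1.055e-34)^2 / (2 * 0.058 * 9.109e-31 * (6.5e-09)^2) J, divided by 1.602e-19 J/eV
dE = 0.1536 eV
Total band gap = E_g(bulk) + dE = 0.58 + 0.1536 = 0.7336 eV

0.7336


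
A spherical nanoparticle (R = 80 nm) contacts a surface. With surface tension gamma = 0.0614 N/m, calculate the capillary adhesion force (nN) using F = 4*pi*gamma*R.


Convert radius: R = 80 nm = 8e-08 m
F = 4 * pi * gamma * R
F = 4 * pi * 0.0614 * 8e-08
F = 6.1726e-08 N = 61.726 nN

61.726


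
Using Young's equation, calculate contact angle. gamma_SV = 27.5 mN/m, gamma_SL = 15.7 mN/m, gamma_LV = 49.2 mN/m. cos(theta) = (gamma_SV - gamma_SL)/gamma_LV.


cos(theta) = (gamma_SV - gamma_SL) / gamma_LV
cos(theta) = (27.5 - 15.7) / 49.2
cos(theta) = 0.239837
theta = arccos(0.239837) = 76.12 degrees

76.12


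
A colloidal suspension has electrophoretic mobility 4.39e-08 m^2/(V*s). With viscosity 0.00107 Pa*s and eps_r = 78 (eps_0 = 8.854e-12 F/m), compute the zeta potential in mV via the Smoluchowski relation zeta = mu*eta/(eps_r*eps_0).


Smoluchowski equation: zeta = mu * eta / (eps_r * eps_0)
zeta = 4.39e-08 * 0.00107 / (78 * 8.854e-12)
zeta = 0.068016 V = 68.02 mV

68.02


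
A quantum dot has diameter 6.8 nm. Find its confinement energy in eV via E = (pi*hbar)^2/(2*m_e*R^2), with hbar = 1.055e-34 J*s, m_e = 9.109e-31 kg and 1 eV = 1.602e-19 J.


Radius R = 6.8/2 = 3.4 nm = 3.4e-09 m
E = (pi * 1.055e-34)^2 / (2 * 9.109e-31 * (3.4e-09)^2)
E(J) = 5.2161e-21
E = E(J) / 1.602e-19 = 0.0326 eV

0.0326


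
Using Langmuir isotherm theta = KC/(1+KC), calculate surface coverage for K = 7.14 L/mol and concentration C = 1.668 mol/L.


Langmuir isotherm: theta = K*C / (1 + K*C)
K*C = 7.14 * 1.668 = 11.90952
theta = 11.90952 / (1 + 11.90952) = 11.90952 / 12.90952
theta = 0.9225

0.9225


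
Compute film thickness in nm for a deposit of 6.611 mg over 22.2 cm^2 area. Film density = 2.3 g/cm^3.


Convert: m = 6.611 mg = 6.6110e-06 kg, A = 22.2 cm^2 = 2.2200e-03 m^2, rho = 2.3 g/cm^3 = 2300 kg/m^3
t = m / (A * rho)
t = 6.6110e-06 / (2.2200e-03 * 2300)
t = 1.2948e-06 m = 1294.8 nm

1294.8


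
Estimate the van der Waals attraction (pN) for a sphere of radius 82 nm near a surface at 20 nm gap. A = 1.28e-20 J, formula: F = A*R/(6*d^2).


Convert to SI: R = 82 nm = 8.2e-08 m, d = 20 nm = 2e-08 m
F = A * R / (6 * d^2)
F = 1.28e-20 * 8.2e-08 / (6 * (2e-08)^2)
F = 4.37333e-13 N = 0.437 pN

0.437


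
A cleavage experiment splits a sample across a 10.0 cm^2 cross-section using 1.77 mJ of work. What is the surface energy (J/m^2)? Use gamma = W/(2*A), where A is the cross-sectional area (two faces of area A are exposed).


Convert: A = 10.0 cm^2 = 0.001 m^2, W = 1.77 mJ = 0.00177 J
Cleaving exposes two faces of area A, so total new surface = 2*A and gamma = W / (2*A)
gamma = 0.00177 / (2 * 0.001)
gamma = 0.885 J/m^2

0.885


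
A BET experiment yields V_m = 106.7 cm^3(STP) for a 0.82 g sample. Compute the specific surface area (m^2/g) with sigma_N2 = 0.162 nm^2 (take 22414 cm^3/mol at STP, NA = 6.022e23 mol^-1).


Number of moles in monolayer = V_m / 22414 = 106.7 / 22414 = 0.00476042
Number of molecules = moles * NA = 0.00476042 * 6.022e23
SA = molecules * sigma / mass
SA = (106.7 / 22414) * 6.022e23 * 0.162e-18 / 0.82
SA = 566.4 m^2/g

566.4


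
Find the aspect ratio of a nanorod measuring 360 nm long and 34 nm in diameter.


Aspect ratio AR = length / diameter
AR = 360 / 34
AR = 10.59

10.59


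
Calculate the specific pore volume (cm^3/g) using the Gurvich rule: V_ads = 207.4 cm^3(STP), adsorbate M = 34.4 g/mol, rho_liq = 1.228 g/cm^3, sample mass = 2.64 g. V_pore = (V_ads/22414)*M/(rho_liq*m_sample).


Moles adsorbed n = V_ads / 22414 = 207.4 / 22414 = 9.253145e-03 mol
Liquid volume V_liq = n * M / rho_liq = 9.253145e-03 * 34.4 / 1.228 = 0.25921 cm^3
Specific pore volume V_pore = V_liq / m_sample = 0.25921 / 2.64
V_pore = 0.0982 cm^3/g

0.0982


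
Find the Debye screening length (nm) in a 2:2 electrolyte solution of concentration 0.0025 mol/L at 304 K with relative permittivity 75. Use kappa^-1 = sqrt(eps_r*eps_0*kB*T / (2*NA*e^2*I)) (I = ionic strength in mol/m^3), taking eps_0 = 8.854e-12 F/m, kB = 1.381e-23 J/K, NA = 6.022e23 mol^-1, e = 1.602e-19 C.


Ionic strength I = 0.0025 * 2^2 * 1000 = 10 mol/m^3
kappa^-1 = sqrt(75 * 8.854e-12 * 1.381e-23 * 304 / (2 * 6.022e23 * (1.602e-19)^2 * 10))
kappa^-1 = 3.003 nm

3.003


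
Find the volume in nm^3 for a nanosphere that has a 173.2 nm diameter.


Radius r = 173.2/2 = 86.6 nm
Volume V = (4/3) * pi * r^3
V = (4/3) * pi * (86.6)^3
V = 2720459.63 nm^3

2720459.63


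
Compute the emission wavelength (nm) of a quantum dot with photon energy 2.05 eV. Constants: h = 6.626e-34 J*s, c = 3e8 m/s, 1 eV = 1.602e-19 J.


Convert energy: E = 2.05 eV = 2.05 * 1.602e-19 = 3.2841e-19 J
lambda = h*c / E = 6.626e-34 * 3e8 / 3.2841e-19
lambda = 6.0528e-07 m = 605.3 nm

605.3


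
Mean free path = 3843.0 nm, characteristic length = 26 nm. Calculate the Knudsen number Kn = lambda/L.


Knudsen number Kn = lambda / L
Kn = 3843.0 / 26
Kn = 147.8077

147.8077


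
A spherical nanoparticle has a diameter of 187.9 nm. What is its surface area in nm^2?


Radius r = 187.9/2 = 93.95 nm
Surface area SA = 4 * pi * r^2
SA = 4 * pi * (93.95)^2
SA = 110918.36 nm^2

110918.36


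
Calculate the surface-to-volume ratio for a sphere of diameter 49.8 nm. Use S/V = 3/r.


Radius r = 49.8/2 = 24.9 nm
S/V = 3 / r = 3 / 24.9
S/V = 0.1205 nm^-1

0.1205


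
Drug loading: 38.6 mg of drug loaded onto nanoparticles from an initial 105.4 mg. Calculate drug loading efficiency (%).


Drug loading efficiency = (drug loaded / drug initial) * 100
DLE = 38.6 / 105.4 * 100
DLE = 0.3662 * 100
DLE = 36.62%

36.62


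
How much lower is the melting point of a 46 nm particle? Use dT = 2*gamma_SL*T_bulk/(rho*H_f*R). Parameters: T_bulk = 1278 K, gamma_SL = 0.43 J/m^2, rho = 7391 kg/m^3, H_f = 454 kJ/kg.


Radius R = 46/2 = 23 nm = 2.3e-08 m
Convert H_f = 454 kJ/kg = 454000 J/kg
dT = 2 * gamma_SL * T_bulk / (rho * H_f * R)
dT = 2 * 0.43 * 1278 / (7391 * 454000 * 2.3e-08)
dT = 14.2 K

14.2


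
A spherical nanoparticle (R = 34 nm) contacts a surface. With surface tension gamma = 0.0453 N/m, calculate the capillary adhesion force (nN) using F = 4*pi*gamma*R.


Convert radius: R = 34 nm = 3.4e-08 m
F = 4 * pi * gamma * R
F = 4 * pi * 0.0453 * 3.4e-08
F = 1.93547e-08 N = 19.3547 nN

19.3547


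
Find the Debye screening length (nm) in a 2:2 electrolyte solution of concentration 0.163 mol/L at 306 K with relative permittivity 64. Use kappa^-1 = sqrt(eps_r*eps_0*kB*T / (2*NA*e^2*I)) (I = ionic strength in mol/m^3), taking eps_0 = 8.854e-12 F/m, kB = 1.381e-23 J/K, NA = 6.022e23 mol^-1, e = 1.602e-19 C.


Ionic strength I = 0.163 * 2^2 * 1000 = 652 mol/m^3
kappa^-1 = sqrt(64 * 8.854e-12 * 1.381e-23 * 306 / (2 * 6.022e23 * (1.602e-19)^2 * 652))
kappa^-1 = 0.345 nm

0.345


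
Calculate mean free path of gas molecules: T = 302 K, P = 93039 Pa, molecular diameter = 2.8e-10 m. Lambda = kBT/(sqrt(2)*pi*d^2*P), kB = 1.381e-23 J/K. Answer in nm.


Mean free path: lambda = kB*T / (sqrt(2) * pi * d^2 * P)
lambda = 1.381e-23 * 302 / (sqrt(2) * pi * (2.8e-10)^2 * 93039)
lambda = 1.28693e-07 m
lambda = 128.69 nm

128.69


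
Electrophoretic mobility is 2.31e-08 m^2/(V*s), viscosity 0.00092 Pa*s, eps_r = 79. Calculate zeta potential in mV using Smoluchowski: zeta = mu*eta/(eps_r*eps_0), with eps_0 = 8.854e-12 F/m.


Smoluchowski equation: zeta = mu * eta / (eps_r * eps_0)
zeta = 2.31e-08 * 0.00092 / (79 * 8.854e-12)
zeta = 0.030383 V = 30.38 mV

30.38


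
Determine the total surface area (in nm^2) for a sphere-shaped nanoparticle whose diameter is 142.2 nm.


Radius r = 142.2/2 = 71.1 nm
Surface area SA = 4 * pi * r^2
SA = 4 * pi * (71.1)^2
SA = 63525.64 nm^2

63525.64


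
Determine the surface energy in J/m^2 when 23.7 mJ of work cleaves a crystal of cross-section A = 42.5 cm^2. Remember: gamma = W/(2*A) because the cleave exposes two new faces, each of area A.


Convert: A = 42.5 cm^2 = 0.00425 m^2, W = 23.7 mJ = 0.0237 J
Cleaving exposes two faces of area A, so total new surface = 2*A and gamma = W / (2*A)
gamma = 0.0237 / (2 * 0.00425)
gamma = 2.788 J/m^2

2.788


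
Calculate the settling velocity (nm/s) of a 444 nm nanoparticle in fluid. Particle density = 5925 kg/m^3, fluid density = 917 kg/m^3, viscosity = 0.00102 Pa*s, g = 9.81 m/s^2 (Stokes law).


Radius R = 444/2 nm = 2.22e-07 m
Density difference = 5925 - 917 = 5008 kg/m^3
v = 2 * R^2 * (rho_p - rho_f) * g / (9 * eta)
v = 2 * (2.22e-07)^2 * 5008 * 9.81 / (9 * 0.00102)
v = 5.27505e-07 m/s = 527.505 nm/s

527.505


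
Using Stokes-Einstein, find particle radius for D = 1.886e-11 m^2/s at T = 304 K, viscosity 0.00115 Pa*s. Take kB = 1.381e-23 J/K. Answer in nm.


Stokes-Einstein: R = kB*T / (6*pi*eta*D)
R = 1.381e-23 * 304 / (6 * pi * 0.00115 * 1.886e-11)
R = 1.0269e-08 m = 10.27 nm

10.27


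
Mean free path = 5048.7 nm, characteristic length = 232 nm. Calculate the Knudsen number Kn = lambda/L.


Knudsen number Kn = lambda / L
Kn = 5048.7 / 232
Kn = 21.7616

21.7616


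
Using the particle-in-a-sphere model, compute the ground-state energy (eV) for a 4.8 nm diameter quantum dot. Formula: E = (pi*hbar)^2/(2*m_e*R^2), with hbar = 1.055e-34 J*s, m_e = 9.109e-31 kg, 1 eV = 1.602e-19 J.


Radius R = 4.8/2 = 2.4 nm = 2.4e-09 m
E = (pi * 1.055e-34)^2 / (2 * 9.109e-31 * (2.4e-09)^2)
E(J) = 1.04684e-20
E = E(J) / 1.602e-19 = 0.0653 eV

0.0653


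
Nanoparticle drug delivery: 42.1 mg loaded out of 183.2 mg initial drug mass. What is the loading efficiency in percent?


Drug loading efficiency = (drug loaded / drug initial) * 100
DLE = 42.1 / 183.2 * 100
DLE = 0.2298 * 100
DLE = 22.98%

22.98


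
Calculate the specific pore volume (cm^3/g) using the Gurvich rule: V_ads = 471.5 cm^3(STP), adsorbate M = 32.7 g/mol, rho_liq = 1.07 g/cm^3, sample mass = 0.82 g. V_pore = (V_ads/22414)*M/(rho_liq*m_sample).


Moles adsorbed n = V_ads / 22414 = 471.5 / 22414 = 2.103596e-02 mol
Liquid volume V_liq = n * M / rho_liq = 2.103596e-02 * 32.7 / 1.07 = 0.64287 cm^3
Specific pore volume V_pore = V_liq / m_sample = 0.64287 / 0.82
V_pore = 0.784 cm^3/g

0.784


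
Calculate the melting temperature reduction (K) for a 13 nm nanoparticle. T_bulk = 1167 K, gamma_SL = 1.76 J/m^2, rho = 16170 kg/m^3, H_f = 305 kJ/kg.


Radius R = 13/2 = 6.5 nm = 6.5e-09 m
Convert H_f = 305 kJ/kg = 305000 J/kg
dT = 2 * gamma_SL * T_bulk / (rho * H_f * R)
dT = 2 * 1.76 * 1167 / (16170 * 305000 * 6.5e-09)
dT = 128.1 K

128.1


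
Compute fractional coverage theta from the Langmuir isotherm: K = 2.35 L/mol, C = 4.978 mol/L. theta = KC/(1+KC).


Langmuir isotherm: theta = K*C / (1 + K*C)
K*C = 2.35 * 4.978 = 11.6983
theta = 11.6983 / (1 + 11.6983) = 11.6983 / 12.6983
theta = 0.9212

0.9212


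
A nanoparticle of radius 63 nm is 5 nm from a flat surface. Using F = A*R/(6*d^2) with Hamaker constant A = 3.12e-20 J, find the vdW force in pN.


Convert to SI: R = 63 nm = 6.3e-08 m, d = 5 nm = 5e-09 m
F = A * R / (6 * d^2)
F = 3.12e-20 * 6.3e-08 / (6 * (5e-09)^2)
F = 1.3104e-11 N = 13.104 pN

13.104


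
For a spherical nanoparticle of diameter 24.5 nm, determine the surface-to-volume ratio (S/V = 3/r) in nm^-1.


Radius r = 24.5/2 = 12.25 nm
S/V = 3 / r = 3 / 12.25
S/V = 0.2449 nm^-1

0.2449


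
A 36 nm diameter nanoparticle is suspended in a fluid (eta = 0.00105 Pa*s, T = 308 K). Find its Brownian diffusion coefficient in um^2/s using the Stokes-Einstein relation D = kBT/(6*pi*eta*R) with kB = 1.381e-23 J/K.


Radius R = 36/2 = 18 nm = 1.8e-08 m
D = kB*T / (6*pi*eta*R)
D = 1.381e-23 * 308 / (6 * pi * 0.00105 * 1.8e-08)
D = 1.19394e-11 m^2/s = 11.939 um^2/s

11.939


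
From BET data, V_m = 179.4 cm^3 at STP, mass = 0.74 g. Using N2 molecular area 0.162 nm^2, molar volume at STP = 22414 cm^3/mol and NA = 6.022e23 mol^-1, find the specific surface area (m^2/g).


Number of moles in monolayer = V_m / 22414 = 179.4 / 22414 = 0.00800393
Number of molecules = moles * NA = 0.00800393 * 6.022e23
SA = molecules * sigma / mass
SA = (179.4 / 22414) * 6.022e23 * 0.162e-18 / 0.74
SA = 1055.2 m^2/g

1055.2


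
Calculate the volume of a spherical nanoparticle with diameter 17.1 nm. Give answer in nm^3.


Radius r = 17.1/2 = 8.55 nm
Volume V = (4/3) * pi * r^3
V = (4/3) * pi * (8.55)^3
V = 2618.1 nm^3

2618.1


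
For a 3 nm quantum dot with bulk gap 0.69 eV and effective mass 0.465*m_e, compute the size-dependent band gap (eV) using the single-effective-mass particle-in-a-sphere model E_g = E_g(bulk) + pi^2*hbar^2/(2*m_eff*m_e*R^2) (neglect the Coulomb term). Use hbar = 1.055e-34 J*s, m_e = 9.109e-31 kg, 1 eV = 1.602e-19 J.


Radius R = 3/2 nm = 1.5e-09 m
Confinement energy dE = pi^2 * hbar^2 / (2 * m_eff * m_e * R^2)
dE = pi^2 * (1.055e-34)^2 / (2 * 0.465 * 9.109e-31 * (1.5e-09)^2) J, divided by 1.602e-19 J/eV
dE = 0.3598 eV
Total band gap = E_g(bulk) + dE = 0.69 + 0.3598 = 1.0498 eV

1.0498


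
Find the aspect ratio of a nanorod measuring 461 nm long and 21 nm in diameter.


Aspect ratio AR = length / diameter
AR = 461 / 21
AR = 21.95

21.95


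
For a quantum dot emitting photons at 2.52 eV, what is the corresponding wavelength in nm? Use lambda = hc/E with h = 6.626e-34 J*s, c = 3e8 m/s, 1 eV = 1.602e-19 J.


Convert energy: E = 2.52 eV = 2.52 * 1.602e-19 = 4.03704e-19 J
lambda = h*c / E = 6.626e-34 * 3e8 / 4.03704e-19
lambda = 4.9239e-07 m = 492.4 nm

492.4


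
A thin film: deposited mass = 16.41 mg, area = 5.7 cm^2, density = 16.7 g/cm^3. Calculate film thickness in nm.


Convert: m = 16.41 mg = 1.6410e-05 kg, A = 5.7 cm^2 = 5.7000e-04 m^2, rho = 16.7 g/cm^3 = 16700 kg/m^3
t = m / (A * rho)
t = 1.6410e-05 / (5.7000e-04 * 16700)
t = 1.7239e-06 m = 1723.9 nm

1723.9


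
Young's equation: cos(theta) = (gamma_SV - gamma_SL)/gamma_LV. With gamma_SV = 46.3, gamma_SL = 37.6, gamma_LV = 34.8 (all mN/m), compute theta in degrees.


cos(theta) = (gamma_SV - gamma_SL) / gamma_LV
cos(theta) = (46.3 - 37.6) / 34.8
cos(theta) = 0.25
theta = arccos(0.25) = 75.52 degrees

75.52


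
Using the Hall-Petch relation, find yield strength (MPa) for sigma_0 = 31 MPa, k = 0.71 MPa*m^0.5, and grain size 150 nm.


d = 150 nm = 1.5e-07 m
sqrt(d) = 0.0003872983
Hall-Petch contribution = k / sqrt(d) = 0.71 / 0.0003872983 = 1833.2 MPa
sigma = sigma_0 + k/sqrt(d) = 31 + 1833.2 = 1864.2 MPa

1864.2


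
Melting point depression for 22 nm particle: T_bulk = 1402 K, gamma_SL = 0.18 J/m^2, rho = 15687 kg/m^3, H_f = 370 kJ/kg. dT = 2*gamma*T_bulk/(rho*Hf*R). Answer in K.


Radius R = 22/2 = 11 nm = 1.1e-08 m
Convert H_f = 370 kJ/kg = 370000 J/kg
dT = 2 * gamma_SL * T_bulk / (rho * H_f * R)
dT = 2 * 0.18 * 1402 / (15687 * 370000 * 1.1e-08)
dT = 7.9 K

7.9


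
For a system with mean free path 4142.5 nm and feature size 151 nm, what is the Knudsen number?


Knudsen number Kn = lambda / L
Kn = 4142.5 / 151
Kn = 27.4338

27.4338


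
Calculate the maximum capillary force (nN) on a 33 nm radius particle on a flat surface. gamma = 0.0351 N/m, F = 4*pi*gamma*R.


Convert radius: R = 33 nm = 3.3e-08 m
F = 4 * pi * gamma * R
F = 4 * pi * 0.0351 * 3.3e-08
F = 1.45556e-08 N = 14.5556 nN

14.5556


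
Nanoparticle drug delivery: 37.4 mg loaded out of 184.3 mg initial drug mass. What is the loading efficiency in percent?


Drug loading efficiency = (drug loaded / drug initial) * 100
DLE = 37.4 / 184.3 * 100
DLE = 0.2029 * 100
DLE = 20.29%

20.29


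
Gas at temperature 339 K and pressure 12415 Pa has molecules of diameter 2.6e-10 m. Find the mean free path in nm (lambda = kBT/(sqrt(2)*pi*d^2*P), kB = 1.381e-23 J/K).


Mean free path: lambda = kB*T / (sqrt(2) * pi * d^2 * P)
lambda = 1.381e-23 * 339 / (sqrt(2) * pi * (2.6e-10)^2 * 12415)
lambda = 1.25555e-06 m
lambda = 1255.55 nm

1255.55


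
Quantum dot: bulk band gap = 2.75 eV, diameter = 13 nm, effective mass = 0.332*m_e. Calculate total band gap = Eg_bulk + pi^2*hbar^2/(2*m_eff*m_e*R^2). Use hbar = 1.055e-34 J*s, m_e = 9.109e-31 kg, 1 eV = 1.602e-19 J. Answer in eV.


Radius R = 13/2 nm = 6.5e-09 m
Confinement energy dE = pi^2 * hbar^2 / (2 * m_eff * m_e * R^2)
dE = pi^2 * (1.055e-34)^2 / (2 * 0.332 * 9.109e-31 * (6.5e-09)^2) J, divided by 1.602e-19 J/eV
dE = 0.0268 eV
Total band gap = E_g(bulk) + dE = 2.75 + 0.0268 = 2.7768 eV

2.7768


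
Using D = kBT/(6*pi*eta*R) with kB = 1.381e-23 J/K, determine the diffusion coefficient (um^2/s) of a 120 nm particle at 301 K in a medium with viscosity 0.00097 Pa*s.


Radius R = 120/2 = 60 nm = 6e-08 m
D = kB*T / (6*pi*eta*R)
D = 1.381e-23 * 301 / (6 * pi * 0.00097 * 6e-08)
D = 3.7891e-12 m^2/s = 3.789 um^2/s

3.789


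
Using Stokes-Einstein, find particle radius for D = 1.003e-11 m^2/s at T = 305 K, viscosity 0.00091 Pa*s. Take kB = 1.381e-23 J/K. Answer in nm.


Stokes-Einstein: R = kB*T / (6*pi*eta*D)
R = 1.381e-23 * 305 / (6 * pi * 0.00091 * 1.003e-11)
R = 2.44822e-08 m = 24.48 nm

24.48


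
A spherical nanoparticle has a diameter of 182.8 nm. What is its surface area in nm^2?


Radius r = 182.8/2 = 91.4 nm
Surface area SA = 4 * pi * r^2
SA = 4 * pi * (91.4)^2
SA = 104978.96 nm^2

104978.96


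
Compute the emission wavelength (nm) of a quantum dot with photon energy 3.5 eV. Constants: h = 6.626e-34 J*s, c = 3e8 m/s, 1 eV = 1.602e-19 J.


Convert energy: E = 3.5 eV = 3.5 * 1.602e-19 = 5.607e-19 J
lambda = h*c / E = 6.626e-34 * 3e8 / 5.607e-19
lambda = 3.54521e-07 m = 354.5 nm

354.5


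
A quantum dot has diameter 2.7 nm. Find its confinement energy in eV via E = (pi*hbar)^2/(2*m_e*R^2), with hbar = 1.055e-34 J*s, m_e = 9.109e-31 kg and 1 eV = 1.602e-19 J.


Radius R = 2.7/2 = 1.35 nm = 1.35e-09 m
E = (pi * 1.055e-34)^2 / (2 * 9.109e-31 * (1.35e-09)^2)
E(J) = 3.30854e-20
E = E(J) / 1.602e-19 = 0.2065 eV

0.2065


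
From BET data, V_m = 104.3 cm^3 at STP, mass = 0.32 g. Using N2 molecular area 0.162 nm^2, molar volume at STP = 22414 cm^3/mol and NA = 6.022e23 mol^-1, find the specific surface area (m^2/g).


Number of moles in monolayer = V_m / 22414 = 104.3 / 22414 = 0.00465334
Number of molecules = moles * NA = 0.00465334 * 6.022e23
SA = molecules * sigma / mass
SA = (104.3 / 22414) * 6.022e23 * 0.162e-18 / 0.32
SA = 1418.6 m^2/g

1418.6


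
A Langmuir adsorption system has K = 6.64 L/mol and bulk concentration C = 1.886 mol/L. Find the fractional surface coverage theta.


Langmuir isotherm: theta = K*C / (1 + K*C)
K*C = 6.64 * 1.886 = 12.52304
theta = 12.52304 / (1 + 12.52304) = 12.52304 / 13.52304
theta = 0.9261

0.9261


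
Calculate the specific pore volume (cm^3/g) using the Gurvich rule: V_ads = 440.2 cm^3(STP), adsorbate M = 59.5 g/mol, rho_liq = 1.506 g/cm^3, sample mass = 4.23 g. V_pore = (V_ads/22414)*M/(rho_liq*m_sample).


Moles adsorbed n = V_ads / 22414 = 440.2 / 22414 = 1.963951e-02 mol
Liquid volume V_liq = n * M / rho_liq = 1.963951e-02 * 59.5 / 1.506 = 0.77593 cm^3
Specific pore volume V_pore = V_liq / m_sample = 0.77593 / 4.23
V_pore = 0.1834 cm^3/g

0.1834
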